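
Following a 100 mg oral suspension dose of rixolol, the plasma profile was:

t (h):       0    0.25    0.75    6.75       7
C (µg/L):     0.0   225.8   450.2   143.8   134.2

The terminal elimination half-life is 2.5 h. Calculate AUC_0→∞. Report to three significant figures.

Trapezoidal AUC_0→7:
  [0→0.25]: (0.0+225.8)/2 × 0.25 = 28.225
  [0.25→0.75]: (225.8+450.2)/2 × 0.5 = 169.0
  [0.75→6.75]: (450.2+143.8)/2 × 6 = 1782.0
  [6.75→7]: (143.8+134.2)/2 × 0.25 = 34.75
  Sum = 2013.975 µg/L·h
k_e = ln2 / t½ = 0.693147 / 2.5 = 0.2773 h^-1
Extrapolated tail: C_last / k_e = 134.2 / 0.2773 = 483.952
AUC_0→∞ = 2013.975 + 483.952 = 2497.927 µg/L·h

AUC = 2500 µg/L·h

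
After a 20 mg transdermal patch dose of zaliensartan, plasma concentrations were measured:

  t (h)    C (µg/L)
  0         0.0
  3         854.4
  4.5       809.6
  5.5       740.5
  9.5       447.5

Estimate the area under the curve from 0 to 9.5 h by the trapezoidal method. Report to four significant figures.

Trapezoidal AUC_0→9.5:
  [0→3]: (0.0+854.4)/2 × 3 = 1281.6
  [3→4.5]: (854.4+809.6)/2 × 1.5 = 1248.0
  [4.5→5.5]: (809.6+740.5)/2 × 1 = 775.05
  [5.5→9.5]: (740.5+447.5)/2 × 4 = 2376.0
  Sum = 5680.65 µg/L·h

AUC = 5681 µg/L·h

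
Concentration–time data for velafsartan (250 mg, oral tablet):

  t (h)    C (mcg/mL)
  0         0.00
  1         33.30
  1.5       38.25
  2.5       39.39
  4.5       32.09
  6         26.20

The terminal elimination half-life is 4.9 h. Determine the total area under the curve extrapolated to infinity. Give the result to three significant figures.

Trapezoidal AUC_0→6:
  [0→1]: (0.00+33.30)/2 × 1 = 16.65
  [1→1.5]: (33.30+38.25)/2 × 0.5 = 17.8875
  [1.5→2.5]: (38.25+39.39)/2 × 1 = 38.82
  [2.5→4.5]: (39.39+32.09)/2 × 2 = 71.48
  [4.5→6]: (32.09+26.20)/2 × 1.5 = 43.7175
  Sum = 188.555 mcg/mL·h
k_e = ln2 / t½ = 0.693147 / 4.9 = 0.1415 h^-1
Extrapolated tail: C_last / k_e = 26.20 / 0.1415 = 185.159
AUC_0→∞ = 188.555 + 185.159 = 373.714 mcg/mL·h

AUC = 374 mcg/mL·h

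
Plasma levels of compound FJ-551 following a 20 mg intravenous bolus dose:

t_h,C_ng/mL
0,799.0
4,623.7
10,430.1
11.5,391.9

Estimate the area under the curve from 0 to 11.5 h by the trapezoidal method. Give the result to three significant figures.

AUC = 6620 ng/mL·h

Trapezoidal AUC_0→11.5:
  [0→4]: (799.0+623.7)/2 × 4 = 2845.4
  [4→10]: (623.7+430.1)/2 × 6 = 3161.4
  [10→11.5]: (430.1+391.9)/2 × 1.5 = 616.5
  Sum = 6623.3 ng/mL·h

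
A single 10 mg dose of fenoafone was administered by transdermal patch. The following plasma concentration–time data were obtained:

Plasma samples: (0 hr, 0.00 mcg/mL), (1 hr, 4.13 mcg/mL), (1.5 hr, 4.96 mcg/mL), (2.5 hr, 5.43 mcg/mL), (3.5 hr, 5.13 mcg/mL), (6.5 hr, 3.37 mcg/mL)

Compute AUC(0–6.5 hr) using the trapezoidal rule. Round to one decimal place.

Trapezoidal AUC_0→6.5:
  [0→1]: (0.00+4.13)/2 × 1 = 2.065
  [1→1.5]: (4.13+4.96)/2 × 0.5 = 2.2725
  [1.5→2.5]: (4.96+5.43)/2 × 1 = 5.195
  [2.5→3.5]: (5.43+5.13)/2 × 1 = 5.28
  [3.5→6.5]: (5.13+3.37)/2 × 3 = 12.75
  Sum = 27.5625 mcg/mL·hr

AUC = 27.6 mcg/mL·hr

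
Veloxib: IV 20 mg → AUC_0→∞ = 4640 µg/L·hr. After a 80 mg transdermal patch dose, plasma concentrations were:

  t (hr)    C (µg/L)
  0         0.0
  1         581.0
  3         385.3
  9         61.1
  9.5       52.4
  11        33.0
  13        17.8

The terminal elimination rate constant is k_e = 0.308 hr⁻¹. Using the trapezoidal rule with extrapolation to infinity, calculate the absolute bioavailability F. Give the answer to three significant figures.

Trapezoidal AUC_0→13 (transdermal patch):
  [0→1]: (0.0+581.0)/2 × 1 = 290.5
  [1→3]: (581.0+385.3)/2 × 2 = 966.3
  [3→9]: (385.3+61.1)/2 × 6 = 1339.2
  [9→9.5]: (61.1+52.4)/2 × 0.5 = 28.375
  [9.5→11]: (52.4+33.0)/2 × 1.5 = 64.05
  [11→13]: (33.0+17.8)/2 × 2 = 50.8
  Sum = 2739.225 µg/L·hr
Tail: C_last/k_e = 17.8/0.308 = 57.792
AUC_0→∞ (transdermal patch) = 2739.225 + 57.792 = 2797.017 µg/L·hr
F = (AUC_ev/D_ev)/(AUC_iv/D_iv) = (2797.017/80)/(4640/20) = 34.9627/232 = 0.1507

F = 0.151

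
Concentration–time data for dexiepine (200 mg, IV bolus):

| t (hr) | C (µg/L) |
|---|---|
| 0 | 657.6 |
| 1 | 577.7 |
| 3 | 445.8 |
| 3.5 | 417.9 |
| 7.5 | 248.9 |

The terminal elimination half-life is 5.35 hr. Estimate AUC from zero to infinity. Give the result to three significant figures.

Trapezoidal AUC_0→7.5:
  [0→1]: (657.6+577.7)/2 × 1 = 617.65
  [1→3]: (577.7+445.8)/2 × 2 = 1023.5
  [3→3.5]: (445.8+417.9)/2 × 0.5 = 215.925
  [3.5→7.5]: (417.9+248.9)/2 × 4 = 1333.6
  Sum = 3190.675 µg/L·hr
k_e = ln2 / t½ = 0.693147 / 5.35 = 0.1296 hr^-1
Extrapolated tail: C_last / k_e = 248.9 / 0.1296 = 1920.525
AUC_0→∞ = 3190.675 + 1920.525 = 5111.2 µg/L·hr

AUC = 5110 µg/L·hr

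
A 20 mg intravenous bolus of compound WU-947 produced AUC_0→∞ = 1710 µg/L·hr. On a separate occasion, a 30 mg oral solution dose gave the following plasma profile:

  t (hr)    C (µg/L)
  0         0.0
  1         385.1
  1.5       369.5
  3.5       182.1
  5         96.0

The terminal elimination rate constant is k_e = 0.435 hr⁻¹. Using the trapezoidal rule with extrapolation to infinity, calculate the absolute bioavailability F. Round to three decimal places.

Trapezoidal AUC_0→5 (oral solution):
  [0→1]: (0.0+385.1)/2 × 1 = 192.55
  [1→1.5]: (385.1+369.5)/2 × 0.5 = 188.65
  [1.5→3.5]: (369.5+182.1)/2 × 2 = 551.6
  [3.5→5]: (182.1+96.0)/2 × 1.5 = 208.575
  Sum = 1141.375 µg/L·hr
Tail: C_last/k_e = 96.0/0.435 = 220.690
AUC_0→∞ (oral solution) = 1141.375 + 220.690 = 1362.065 µg/L·hr
F = (AUC_ev/D_ev)/(AUC_iv/D_iv) = (1362.065/30)/(1710/20) = 45.4022/85.5 = 0.5310

F = 0.531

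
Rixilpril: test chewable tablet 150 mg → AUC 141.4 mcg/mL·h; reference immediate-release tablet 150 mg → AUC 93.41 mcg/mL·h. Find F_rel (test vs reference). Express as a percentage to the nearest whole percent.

F_rel = (AUC_test/D_test) / (AUC_ref/D_ref)
      = (141.4/150) / (93.41/150)
      = 0.942667 / 0.622733 = 1.5138 = 151.38%

F_rel = 151%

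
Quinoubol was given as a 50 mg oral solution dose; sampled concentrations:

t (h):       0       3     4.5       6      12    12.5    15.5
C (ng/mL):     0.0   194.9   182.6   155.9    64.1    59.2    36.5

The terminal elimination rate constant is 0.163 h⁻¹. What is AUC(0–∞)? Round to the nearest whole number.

AUC = 1888 ng/mL·h

Trapezoidal AUC_0→15.5:
  [0→3]: (0.0+194.9)/2 × 3 = 292.35
  [3→4.5]: (194.9+182.6)/2 × 1.5 = 283.125
  [4.5→6]: (182.6+155.9)/2 × 1.5 = 253.875
  [6→12]: (155.9+64.1)/2 × 6 = 660.0
  [12→12.5]: (64.1+59.2)/2 × 0.5 = 30.825
  [12.5→15.5]: (59.2+36.5)/2 × 3 = 143.55
  Sum = 1663.725 ng/mL·h
Extrapolated tail: C_last / k_e = 36.5 / 0.163 = 223.926
AUC_0→∞ = 1663.725 + 223.926 = 1887.651 ng/mL·h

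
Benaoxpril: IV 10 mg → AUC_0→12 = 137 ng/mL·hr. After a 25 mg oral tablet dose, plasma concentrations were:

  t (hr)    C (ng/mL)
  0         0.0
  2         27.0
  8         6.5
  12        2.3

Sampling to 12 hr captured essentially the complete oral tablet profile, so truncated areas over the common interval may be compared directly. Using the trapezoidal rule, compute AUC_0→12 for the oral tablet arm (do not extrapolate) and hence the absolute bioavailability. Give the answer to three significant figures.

Trapezoidal AUC_0→12 (oral tablet):
  [0→2]: (0.0+27.0)/2 × 2 = 27.0
  [2→8]: (27.0+6.5)/2 × 6 = 100.5
  [8→12]: (6.5+2.3)/2 × 4 = 17.6
  Sum = 145.1 ng/mL·hr
F = (AUC_ev/D_ev)/(AUC_iv/D_iv) = (145.1/25)/(137/10) = 5.804/13.7 = 0.4236

F = 0.424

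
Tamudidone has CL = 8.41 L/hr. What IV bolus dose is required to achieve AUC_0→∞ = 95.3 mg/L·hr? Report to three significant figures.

Dose = 801 mg

Dose_iv = CL × AUC_0→∞
     = 8.41 × 95.3 = 801.473 mg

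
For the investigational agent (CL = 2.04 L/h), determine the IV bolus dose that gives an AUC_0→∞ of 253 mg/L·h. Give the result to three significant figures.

Dose = 516 mg

Dose_iv = CL × AUC_0→∞
     = 2.04 × 253 = 516.12 mg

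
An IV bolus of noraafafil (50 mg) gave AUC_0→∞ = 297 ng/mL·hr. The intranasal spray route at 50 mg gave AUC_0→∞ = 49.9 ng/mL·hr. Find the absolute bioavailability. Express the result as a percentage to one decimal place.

F = 16.8%

F = (AUC_ev / D_ev) / (AUC_iv / D_iv)
  = (49.9/50) / (297/50)
  = 0.998 / 5.94 = 0.1680
  = 16.80%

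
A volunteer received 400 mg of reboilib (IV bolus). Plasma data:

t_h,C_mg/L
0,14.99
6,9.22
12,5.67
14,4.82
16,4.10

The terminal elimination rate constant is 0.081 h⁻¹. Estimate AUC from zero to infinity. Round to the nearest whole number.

AUC = 187 mg/L·h

Trapezoidal AUC_0→16:
  [0→6]: (14.99+9.22)/2 × 6 = 72.63
  [6→12]: (9.22+5.67)/2 × 6 = 44.67
  [12→14]: (5.67+4.82)/2 × 2 = 10.49
  [14→16]: (4.82+4.10)/2 × 2 = 8.92
  Sum = 136.71 mg/L·h
Extrapolated tail: C_last / k_e = 4.10 / 0.081 = 50.617
AUC_0→∞ = 136.71 + 50.617 = 187.327 mg/L·h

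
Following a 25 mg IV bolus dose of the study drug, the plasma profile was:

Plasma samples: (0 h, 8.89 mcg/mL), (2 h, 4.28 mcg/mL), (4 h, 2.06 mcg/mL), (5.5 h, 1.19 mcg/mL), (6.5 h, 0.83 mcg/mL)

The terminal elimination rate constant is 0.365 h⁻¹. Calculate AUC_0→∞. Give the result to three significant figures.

Trapezoidal AUC_0→6.5:
  [0→2]: (8.89+4.28)/2 × 2 = 13.17
  [2→4]: (4.28+2.06)/2 × 2 = 6.34
  [4→5.5]: (2.06+1.19)/2 × 1.5 = 2.4375
  [5.5→6.5]: (1.19+0.83)/2 × 1 = 1.01
  Sum = 22.9575 mcg/mL·h
Extrapolated tail: C_last / k_e = 0.83 / 0.365 = 2.274
AUC_0→∞ = 22.9575 + 2.274 = 25.2315 mcg/mL·h

AUC = 25.2 mcg/mL·h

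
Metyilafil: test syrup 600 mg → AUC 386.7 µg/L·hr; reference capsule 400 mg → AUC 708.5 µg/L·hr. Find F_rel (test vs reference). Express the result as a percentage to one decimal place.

F_rel = 36.4%

F_rel = (AUC_test/D_test) / (AUC_ref/D_ref)
      = (386.7/600) / (708.5/400)
      = 0.6445 / 1.77125 = 0.3639 = 36.39%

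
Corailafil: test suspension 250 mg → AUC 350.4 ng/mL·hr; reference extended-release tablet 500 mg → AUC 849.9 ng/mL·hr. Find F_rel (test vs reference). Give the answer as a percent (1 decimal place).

F_rel = 82.5%

F_rel = (AUC_test/D_test) / (AUC_ref/D_ref)
      = (350.4/250) / (849.9/500)
      = 1.4016 / 1.6998 = 0.8246 = 82.46%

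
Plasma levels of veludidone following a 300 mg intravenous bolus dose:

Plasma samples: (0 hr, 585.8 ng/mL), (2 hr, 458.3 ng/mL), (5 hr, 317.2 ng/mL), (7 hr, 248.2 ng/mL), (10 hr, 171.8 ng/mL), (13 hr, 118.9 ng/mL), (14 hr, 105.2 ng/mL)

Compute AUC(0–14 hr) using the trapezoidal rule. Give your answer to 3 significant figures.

Trapezoidal AUC_0→14:
  [0→2]: (585.8+458.3)/2 × 2 = 1044.1
  [2→5]: (458.3+317.2)/2 × 3 = 1163.25
  [5→7]: (317.2+248.2)/2 × 2 = 565.4
  [7→10]: (248.2+171.8)/2 × 3 = 630.0
  [10→13]: (171.8+118.9)/2 × 3 = 436.05
  [13→14]: (118.9+105.2)/2 × 1 = 112.05
  Sum = 3950.85 ng/mL·hr

AUC = 3950 ng/mL·hr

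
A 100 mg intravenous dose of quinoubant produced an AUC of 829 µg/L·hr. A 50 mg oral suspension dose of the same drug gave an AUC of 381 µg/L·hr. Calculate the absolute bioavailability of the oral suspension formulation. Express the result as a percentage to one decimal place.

F = (AUC_ev / D_ev) / (AUC_iv / D_iv)
  = (381/50) / (829/100)
  = 7.62 / 8.29 = 0.9192
  = 91.92%

F = 91.9%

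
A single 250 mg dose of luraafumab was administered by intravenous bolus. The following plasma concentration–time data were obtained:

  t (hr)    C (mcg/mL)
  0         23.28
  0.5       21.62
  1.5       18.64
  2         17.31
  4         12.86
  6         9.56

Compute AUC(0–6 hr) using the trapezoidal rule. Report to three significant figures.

Trapezoidal AUC_0→6:
  [0→0.5]: (23.28+21.62)/2 × 0.5 = 11.225
  [0.5→1.5]: (21.62+18.64)/2 × 1 = 20.13
  [1.5→2]: (18.64+17.31)/2 × 0.5 = 8.9875
  [2→4]: (17.31+12.86)/2 × 2 = 30.17
  [4→6]: (12.86+9.56)/2 × 2 = 22.42
  Sum = 92.9325 mcg/mL·hr

AUC = 92.9 mcg/mL·hr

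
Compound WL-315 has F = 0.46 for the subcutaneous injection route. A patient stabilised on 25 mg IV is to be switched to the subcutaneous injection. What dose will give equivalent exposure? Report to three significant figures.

D_subcutaneous = 54.3 mg

For equal systemic exposure: F × D_ev = D_iv
D_ev = D_iv / F = 25 / 0.46 = 54.3478 mg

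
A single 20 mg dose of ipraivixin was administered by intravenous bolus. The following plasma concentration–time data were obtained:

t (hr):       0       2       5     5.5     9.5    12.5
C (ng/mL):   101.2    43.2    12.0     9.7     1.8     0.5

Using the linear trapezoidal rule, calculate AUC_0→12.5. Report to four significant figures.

Trapezoidal AUC_0→12.5:
  [0→2]: (101.2+43.2)/2 × 2 = 144.4
  [2→5]: (43.2+12.0)/2 × 3 = 82.8
  [5→5.5]: (12.0+9.7)/2 × 0.5 = 5.425
  [5.5→9.5]: (9.7+1.8)/2 × 4 = 23.0
  [9.5→12.5]: (1.8+0.5)/2 × 3 = 3.45
  Sum = 259.075 ng/mL·hr

AUC = 259.1 ng/mL·hr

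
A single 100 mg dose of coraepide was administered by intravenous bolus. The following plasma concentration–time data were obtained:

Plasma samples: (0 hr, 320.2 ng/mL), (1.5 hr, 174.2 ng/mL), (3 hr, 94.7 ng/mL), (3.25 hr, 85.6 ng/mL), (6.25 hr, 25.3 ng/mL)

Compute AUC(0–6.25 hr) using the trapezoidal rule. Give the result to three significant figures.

AUC = 761 ng/mL·hr

Trapezoidal AUC_0→6.25:
  [0→1.5]: (320.2+174.2)/2 × 1.5 = 370.8
  [1.5→3]: (174.2+94.7)/2 × 1.5 = 201.675
  [3→3.25]: (94.7+85.6)/2 × 0.25 = 22.5375
  [3.25→6.25]: (85.6+25.3)/2 × 3 = 166.35
  Sum = 761.3625 ng/mL·hr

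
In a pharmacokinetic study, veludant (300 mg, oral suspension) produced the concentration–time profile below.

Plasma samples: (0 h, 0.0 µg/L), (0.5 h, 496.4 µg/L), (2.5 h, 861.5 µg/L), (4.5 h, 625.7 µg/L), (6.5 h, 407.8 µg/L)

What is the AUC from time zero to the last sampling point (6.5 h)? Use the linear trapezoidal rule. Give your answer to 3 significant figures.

AUC = 4000 µg/L·h

Trapezoidal AUC_0→6.5:
  [0→0.5]: (0.0+496.4)/2 × 0.5 = 124.1
  [0.5→2.5]: (496.4+861.5)/2 × 2 = 1357.9
  [2.5→4.5]: (861.5+625.7)/2 × 2 = 1487.2
  [4.5→6.5]: (625.7+407.8)/2 × 2 = 1033.5
  Sum = 4002.7 µg/L·h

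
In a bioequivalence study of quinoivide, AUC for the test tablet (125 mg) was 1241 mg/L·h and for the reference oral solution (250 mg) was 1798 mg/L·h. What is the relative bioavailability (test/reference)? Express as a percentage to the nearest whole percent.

F_rel = 138%

F_rel = (AUC_test/D_test) / (AUC_ref/D_ref)
      = (1241/125) / (1798/250)
      = 9.928 / 7.192 = 1.3804 = 138.04%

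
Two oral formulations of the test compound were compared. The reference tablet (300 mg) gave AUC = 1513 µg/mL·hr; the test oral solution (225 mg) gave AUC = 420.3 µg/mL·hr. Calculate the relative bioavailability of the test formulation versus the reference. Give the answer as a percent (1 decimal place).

F_rel = (AUC_test/D_test) / (AUC_ref/D_ref)
      = (420.3/225) / (1513/300)
      = 1.868 / 5.04333 = 0.3704 = 37.04%

F_rel = 37.0%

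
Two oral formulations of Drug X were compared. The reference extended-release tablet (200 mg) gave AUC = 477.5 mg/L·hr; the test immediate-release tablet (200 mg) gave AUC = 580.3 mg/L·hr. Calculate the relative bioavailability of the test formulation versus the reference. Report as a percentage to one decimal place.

F_rel = 121.5%

F_rel = (AUC_test/D_test) / (AUC_ref/D_ref)
      = (580.3/200) / (477.5/200)
      = 2.9015 / 2.3875 = 1.2153 = 121.53%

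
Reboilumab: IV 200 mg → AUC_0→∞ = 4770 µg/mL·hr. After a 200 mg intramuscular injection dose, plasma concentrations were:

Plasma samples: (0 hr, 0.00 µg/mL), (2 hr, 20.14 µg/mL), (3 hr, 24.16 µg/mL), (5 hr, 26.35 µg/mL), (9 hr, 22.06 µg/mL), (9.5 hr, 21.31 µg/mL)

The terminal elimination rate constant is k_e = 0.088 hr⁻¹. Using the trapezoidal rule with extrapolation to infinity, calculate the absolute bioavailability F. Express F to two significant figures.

F = 0.093

Trapezoidal AUC_0→9.5 (intramuscular injection):
  [0→2]: (0.00+20.14)/2 × 2 = 20.14
  [2→3]: (20.14+24.16)/2 × 1 = 22.15
  [3→5]: (24.16+26.35)/2 × 2 = 50.51
  [5→9]: (26.35+22.06)/2 × 4 = 96.82
  [9→9.5]: (22.06+21.31)/2 × 0.5 = 10.8425
  Sum = 200.4625 µg/mL·hr
Tail: C_last/k_e = 21.31/0.088 = 242.159
AUC_0→∞ (intramuscular injection) = 200.4625 + 242.159 = 442.6215 µg/mL·hr
F = (AUC_ev/D_ev)/(AUC_iv/D_iv) = (442.6215/200)/(4770/200) = 2.2131075/23.85 = 0.0928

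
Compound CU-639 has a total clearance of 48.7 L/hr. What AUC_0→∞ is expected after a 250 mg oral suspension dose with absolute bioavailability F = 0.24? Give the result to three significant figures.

AUC = 1.23 mg/L·hr

AUC_0→∞ = F × Dose / CL
        = 0.24 × 250 / 48.7 = 1.23203 mg/L·hr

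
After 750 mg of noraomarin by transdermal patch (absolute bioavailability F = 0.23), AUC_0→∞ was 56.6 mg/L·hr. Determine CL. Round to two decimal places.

CL = 3.05 L/hr

CL = F × Dose / AUC_0→∞
   = 0.23 × 750 / 56.6 = 3.0477 L/hr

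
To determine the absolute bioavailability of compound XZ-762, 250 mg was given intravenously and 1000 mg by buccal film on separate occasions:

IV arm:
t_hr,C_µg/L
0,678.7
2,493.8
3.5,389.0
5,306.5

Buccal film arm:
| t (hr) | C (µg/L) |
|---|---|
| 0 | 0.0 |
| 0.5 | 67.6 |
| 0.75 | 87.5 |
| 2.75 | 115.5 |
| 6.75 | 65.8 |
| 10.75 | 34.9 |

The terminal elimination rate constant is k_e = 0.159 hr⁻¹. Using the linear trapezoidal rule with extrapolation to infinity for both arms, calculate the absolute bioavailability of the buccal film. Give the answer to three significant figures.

Trapezoidal AUC_0→5 (IV):
  [0→2]: (678.7+493.8)/2 × 2 = 1172.5
  [2→3.5]: (493.8+389.0)/2 × 1.5 = 662.1
  [3.5→5]: (389.0+306.5)/2 × 1.5 = 521.625
  Sum = 2356.225 µg/L·hr
IV tail: 306.5/0.159 = 1927.673; AUC_iv,0→∞ = 2356.225 + 1927.673 = 4283.898 µg/L·hr
Trapezoidal AUC_0→10.75 (buccal film):
  [0→0.5]: (0.0+67.6)/2 × 0.5 = 16.9
  [0.5→0.75]: (67.6+87.5)/2 × 0.25 = 19.3875
  [0.75→2.75]: (87.5+115.5)/2 × 2 = 203.0
  [2.75→6.75]: (115.5+65.8)/2 × 4 = 362.6
  [6.75→10.75]: (65.8+34.9)/2 × 4 = 201.4
  Sum = 803.2875 µg/L·hr
buccal film tail: 34.9/0.159 = 219.497; AUC_ev,0→∞ = 803.2875 + 219.497 = 1022.7845 µg/L·hr
F = (AUC_ev/D_ev)/(AUC_iv/D_iv) = (1022.7845/1000)/(4283.898/250) = 1.0227845/17.135592 = 0.0597

F = 0.0597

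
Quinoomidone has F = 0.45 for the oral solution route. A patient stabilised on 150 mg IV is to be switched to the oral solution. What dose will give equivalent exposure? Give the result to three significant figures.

D_oral = 333 mg

For equal systemic exposure: F × D_ev = D_iv
D_ev = D_iv / F = 150 / 0.45 = 333.333 mg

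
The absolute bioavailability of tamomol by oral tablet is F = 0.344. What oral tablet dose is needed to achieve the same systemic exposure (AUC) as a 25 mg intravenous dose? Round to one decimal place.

For equal systemic exposure: F × D_ev = D_iv
D_ev = D_iv / F = 25 / 0.344 = 72.6744 mg

D_oral = 72.7 mg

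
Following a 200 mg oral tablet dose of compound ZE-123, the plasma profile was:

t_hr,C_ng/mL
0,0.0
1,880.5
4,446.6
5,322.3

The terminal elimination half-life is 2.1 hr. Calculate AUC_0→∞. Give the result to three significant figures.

AUC = 3790 ng/mL·hr

Trapezoidal AUC_0→5:
  [0→1]: (0.0+880.5)/2 × 1 = 440.25
  [1→4]: (880.5+446.6)/2 × 3 = 1990.65
  [4→5]: (446.6+322.3)/2 × 1 = 384.45
  Sum = 2815.35 ng/mL·hr
k_e = ln2 / t½ = 0.693147 / 2.1 = 0.3301 hr^-1
Extrapolated tail: C_last / k_e = 322.3 / 0.3301 = 976.371
AUC_0→∞ = 2815.35 + 976.371 = 3791.721 ng/mL·hr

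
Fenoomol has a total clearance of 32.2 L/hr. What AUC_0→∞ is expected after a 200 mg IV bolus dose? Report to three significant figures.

AUC_0→∞ = Dose_iv / CL
        = 200 / 32.2 = 6.21118 mg/L·hr

AUC = 6.21 mg/L·hr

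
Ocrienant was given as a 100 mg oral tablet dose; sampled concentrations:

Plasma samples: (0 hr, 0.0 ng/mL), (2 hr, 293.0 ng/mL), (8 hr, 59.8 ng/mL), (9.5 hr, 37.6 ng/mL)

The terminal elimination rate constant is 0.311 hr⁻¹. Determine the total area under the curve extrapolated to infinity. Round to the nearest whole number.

AUC = 1545 ng/mL·hr

Trapezoidal AUC_0→9.5:
  [0→2]: (0.0+293.0)/2 × 2 = 293.0
  [2→8]: (293.0+59.8)/2 × 6 = 1058.4
  [8→9.5]: (59.8+37.6)/2 × 1.5 = 73.05
  Sum = 1424.45 ng/mL·hr
Extrapolated tail: C_last / k_e = 37.6 / 0.311 = 120.900
AUC_0→∞ = 1424.45 + 120.900 = 1545.35 ng/mL·hr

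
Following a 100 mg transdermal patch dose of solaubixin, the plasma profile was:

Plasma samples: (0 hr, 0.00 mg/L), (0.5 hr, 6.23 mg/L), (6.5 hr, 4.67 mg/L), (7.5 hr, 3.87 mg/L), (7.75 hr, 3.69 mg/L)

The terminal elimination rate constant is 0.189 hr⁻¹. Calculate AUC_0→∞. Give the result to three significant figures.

Trapezoidal AUC_0→7.75:
  [0→0.5]: (0.00+6.23)/2 × 0.5 = 1.5575
  [0.5→6.5]: (6.23+4.67)/2 × 6 = 32.7
  [6.5→7.5]: (4.67+3.87)/2 × 1 = 4.27
  [7.5→7.75]: (3.87+3.69)/2 × 0.25 = 0.945
  Sum = 39.4725 mg/L·hr
Extrapolated tail: C_last / k_e = 3.69 / 0.189 = 19.524
AUC_0→∞ = 39.4725 + 19.524 = 58.9965 mg/L·hr

AUC = 59.0 mg/L·hr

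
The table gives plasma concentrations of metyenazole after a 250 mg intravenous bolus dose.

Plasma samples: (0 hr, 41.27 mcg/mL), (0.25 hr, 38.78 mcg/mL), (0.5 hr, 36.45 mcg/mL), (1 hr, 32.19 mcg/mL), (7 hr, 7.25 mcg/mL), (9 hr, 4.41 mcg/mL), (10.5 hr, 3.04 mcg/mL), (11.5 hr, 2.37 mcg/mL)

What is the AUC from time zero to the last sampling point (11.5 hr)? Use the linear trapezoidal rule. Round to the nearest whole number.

AUC = 175 mcg/mL·hr

Trapezoidal AUC_0→11.5:
  [0→0.25]: (41.27+38.78)/2 × 0.25 = 10.00625
  [0.25→0.5]: (38.78+36.45)/2 × 0.25 = 9.40375
  [0.5→1]: (36.45+32.19)/2 × 0.5 = 17.16
  [1→7]: (32.19+7.25)/2 × 6 = 118.32
  [7→9]: (7.25+4.41)/2 × 2 = 11.66
  [9→10.5]: (4.41+3.04)/2 × 1.5 = 5.5875
  [10.5→11.5]: (3.04+2.37)/2 × 1 = 2.705
  Sum = 174.8425 mcg/mL·hr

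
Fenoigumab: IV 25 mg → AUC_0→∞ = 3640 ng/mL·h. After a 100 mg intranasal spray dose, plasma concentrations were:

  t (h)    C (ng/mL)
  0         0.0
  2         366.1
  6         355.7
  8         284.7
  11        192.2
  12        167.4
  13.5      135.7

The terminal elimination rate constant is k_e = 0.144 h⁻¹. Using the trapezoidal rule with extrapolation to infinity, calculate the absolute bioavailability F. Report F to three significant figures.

Trapezoidal AUC_0→13.5 (intranasal spray):
  [0→2]: (0.0+366.1)/2 × 2 = 366.1
  [2→6]: (366.1+355.7)/2 × 4 = 1443.6
  [6→8]: (355.7+284.7)/2 × 2 = 640.4
  [8→11]: (284.7+192.2)/2 × 3 = 715.35
  [11→12]: (192.2+167.4)/2 × 1 = 179.8
  [12→13.5]: (167.4+135.7)/2 × 1.5 = 227.325
  Sum = 3572.575 ng/mL·h
Tail: C_last/k_e = 135.7/0.144 = 942.361
AUC_0→∞ (intranasal spray) = 3572.575 + 942.361 = 4514.936 ng/mL·h
F = (AUC_ev/D_ev)/(AUC_iv/D_iv) = (4514.936/100)/(3640/25) = 45.14936/145.6 = 0.3101

F = 0.310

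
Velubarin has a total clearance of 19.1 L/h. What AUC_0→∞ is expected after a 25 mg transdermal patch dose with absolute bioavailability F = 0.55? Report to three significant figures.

AUC_0→∞ = F × Dose / CL
        = 0.55 × 25 / 19.1 = 0.719895 mg/L·h

AUC = 0.720 mg/L·h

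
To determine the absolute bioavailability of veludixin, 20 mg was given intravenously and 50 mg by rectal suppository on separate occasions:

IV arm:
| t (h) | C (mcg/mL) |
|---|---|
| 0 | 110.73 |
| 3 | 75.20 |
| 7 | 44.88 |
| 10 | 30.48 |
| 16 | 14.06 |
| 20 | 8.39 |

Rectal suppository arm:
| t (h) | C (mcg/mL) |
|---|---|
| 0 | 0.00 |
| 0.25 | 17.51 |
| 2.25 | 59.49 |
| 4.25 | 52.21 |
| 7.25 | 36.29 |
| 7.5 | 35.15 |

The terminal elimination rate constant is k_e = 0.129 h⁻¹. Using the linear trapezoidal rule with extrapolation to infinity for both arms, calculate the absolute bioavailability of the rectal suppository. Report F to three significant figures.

F = 0.276

Trapezoidal AUC_0→20 (IV):
  [0→3]: (110.73+75.20)/2 × 3 = 278.895
  [3→7]: (75.20+44.88)/2 × 4 = 240.16
  [7→10]: (44.88+30.48)/2 × 3 = 113.04
  [10→16]: (30.48+14.06)/2 × 6 = 133.62
  [16→20]: (14.06+8.39)/2 × 4 = 44.9
  Sum = 810.615 mcg/mL·h
IV tail: 8.39/0.129 = 65.039; AUC_iv,0→∞ = 810.615 + 65.039 = 875.654 mcg/mL·h
Trapezoidal AUC_0→7.5 (rectal suppository):
  [0→0.25]: (0.00+17.51)/2 × 0.25 = 2.18875
  [0.25→2.25]: (17.51+59.49)/2 × 2 = 77.0
  [2.25→4.25]: (59.49+52.21)/2 × 2 = 111.7
  [4.25→7.25]: (52.21+36.29)/2 × 3 = 132.75
  [7.25→7.5]: (36.29+35.15)/2 × 0.25 = 8.93
  Sum = 332.56875 mcg/mL·h
rectal suppository tail: 35.15/0.129 = 272.481; AUC_ev,0→∞ = 332.56875 + 272.481 = 605.04975 mcg/mL·h
F = (AUC_ev/D_ev)/(AUC_iv/D_iv) = (605.04975/50)/(875.654/20) = 12.100995/43.7827 = 0.2764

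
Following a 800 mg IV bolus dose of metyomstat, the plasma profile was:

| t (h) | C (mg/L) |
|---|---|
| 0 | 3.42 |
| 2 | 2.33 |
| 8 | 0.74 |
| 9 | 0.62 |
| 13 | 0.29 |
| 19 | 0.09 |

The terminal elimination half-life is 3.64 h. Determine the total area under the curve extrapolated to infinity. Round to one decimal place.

AUC = 19.1 mg/L·h

Trapezoidal AUC_0→19:
  [0→2]: (3.42+2.33)/2 × 2 = 5.75
  [2→8]: (2.33+0.74)/2 × 6 = 9.21
  [8→9]: (0.74+0.62)/2 × 1 = 0.68
  [9→13]: (0.62+0.29)/2 × 4 = 1.82
  [13→19]: (0.29+0.09)/2 × 6 = 1.14
  Sum = 18.6 mg/L·h
k_e = ln2 / t½ = 0.693147 / 3.64 = 0.1904 h^-1
Extrapolated tail: C_last / k_e = 0.09 / 0.1904 = 0.473
AUC_0→∞ = 18.6 + 0.473 = 19.073 mg/L·h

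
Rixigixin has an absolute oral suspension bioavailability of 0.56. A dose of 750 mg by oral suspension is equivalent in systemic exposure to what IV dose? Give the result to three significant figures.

Systemic exposure from an extravascular dose = F × D_ev, so the equivalent IV dose is F × D_ev.
D_iv = F × D_ev = 0.56 × 750 = 420 mg

D_iv = 420 mg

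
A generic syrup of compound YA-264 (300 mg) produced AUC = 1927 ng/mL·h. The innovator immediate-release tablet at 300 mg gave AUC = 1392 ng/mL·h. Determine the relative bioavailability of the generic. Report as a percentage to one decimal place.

F_rel = (AUC_test/D_test) / (AUC_ref/D_ref)
      = (1927/300) / (1392/300)
      = 6.42333 / 4.64 = 1.3843 = 138.43%

F_rel = 138.4%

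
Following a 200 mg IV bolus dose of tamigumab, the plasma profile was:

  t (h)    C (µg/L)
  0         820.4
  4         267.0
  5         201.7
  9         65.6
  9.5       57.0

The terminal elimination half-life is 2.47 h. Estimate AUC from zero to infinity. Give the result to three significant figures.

Trapezoidal AUC_0→9.5:
  [0→4]: (820.4+267.0)/2 × 4 = 2174.8
  [4→5]: (267.0+201.7)/2 × 1 = 234.35
  [5→9]: (201.7+65.6)/2 × 4 = 534.6
  [9→9.5]: (65.6+57.0)/2 × 0.5 = 30.65
  Sum = 2974.4 µg/L·h
k_e = ln2 / t½ = 0.693147 / 2.47 = 0.2806 h^-1
Extrapolated tail: C_last / k_e = 57.0 / 0.2806 = 203.136
AUC_0→∞ = 2974.4 + 203.136 = 3177.536 µg/L·h

AUC = 3180 µg/L·h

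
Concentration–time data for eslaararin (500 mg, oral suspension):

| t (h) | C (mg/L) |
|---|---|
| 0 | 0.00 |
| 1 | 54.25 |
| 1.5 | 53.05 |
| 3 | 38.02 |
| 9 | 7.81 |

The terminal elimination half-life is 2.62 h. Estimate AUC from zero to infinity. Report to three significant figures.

Trapezoidal AUC_0→9:
  [0→1]: (0.00+54.25)/2 × 1 = 27.125
  [1→1.5]: (54.25+53.05)/2 × 0.5 = 26.825
  [1.5→3]: (53.05+38.02)/2 × 1.5 = 68.3025
  [3→9]: (38.02+7.81)/2 × 6 = 137.49
  Sum = 259.7425 mg/L·h
k_e = ln2 / t½ = 0.693147 / 2.62 = 0.2646 h^-1
Extrapolated tail: C_last / k_e = 7.81 / 0.2646 = 29.516
AUC_0→∞ = 259.7425 + 29.516 = 289.2585 mg/L·h

AUC = 289 mg/L·h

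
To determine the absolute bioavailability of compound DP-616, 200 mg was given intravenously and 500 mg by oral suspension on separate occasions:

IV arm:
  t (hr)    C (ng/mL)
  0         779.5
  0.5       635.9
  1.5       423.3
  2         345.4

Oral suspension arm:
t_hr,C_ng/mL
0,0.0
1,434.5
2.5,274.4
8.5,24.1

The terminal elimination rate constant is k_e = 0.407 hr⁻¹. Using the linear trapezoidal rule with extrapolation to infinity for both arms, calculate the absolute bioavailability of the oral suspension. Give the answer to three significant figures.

Trapezoidal AUC_0→2 (IV):
  [0→0.5]: (779.5+635.9)/2 × 0.5 = 353.85
  [0.5→1.5]: (635.9+423.3)/2 × 1 = 529.6
  [1.5→2]: (423.3+345.4)/2 × 0.5 = 192.175
  Sum = 1075.625 ng/mL·hr
IV tail: 345.4/0.407 = 848.649; AUC_iv,0→∞ = 1075.625 + 848.649 = 1924.274 ng/mL·hr
Trapezoidal AUC_0→8.5 (oral suspension):
  [0→1]: (0.0+434.5)/2 × 1 = 217.25
  [1→2.5]: (434.5+274.4)/2 × 1.5 = 531.675
  [2.5→8.5]: (274.4+24.1)/2 × 6 = 895.5
  Sum = 1644.425 ng/mL·hr
oral suspension tail: 24.1/0.407 = 59.214; AUC_ev,0→∞ = 1644.425 + 59.214 = 1703.639 ng/mL·hr
F = (AUC_ev/D_ev)/(AUC_iv/D_iv) = (1703.639/500)/(1924.274/200) = 3.407278/9.62137 = 0.3541

F = 0.354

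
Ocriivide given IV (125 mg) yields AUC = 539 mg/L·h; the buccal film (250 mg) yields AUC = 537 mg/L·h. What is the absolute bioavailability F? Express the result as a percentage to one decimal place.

F = 49.8%

F = (AUC_ev / D_ev) / (AUC_iv / D_iv)
  = (537/250) / (539/125)
  = 2.148 / 4.312 = 0.4981
  = 49.81%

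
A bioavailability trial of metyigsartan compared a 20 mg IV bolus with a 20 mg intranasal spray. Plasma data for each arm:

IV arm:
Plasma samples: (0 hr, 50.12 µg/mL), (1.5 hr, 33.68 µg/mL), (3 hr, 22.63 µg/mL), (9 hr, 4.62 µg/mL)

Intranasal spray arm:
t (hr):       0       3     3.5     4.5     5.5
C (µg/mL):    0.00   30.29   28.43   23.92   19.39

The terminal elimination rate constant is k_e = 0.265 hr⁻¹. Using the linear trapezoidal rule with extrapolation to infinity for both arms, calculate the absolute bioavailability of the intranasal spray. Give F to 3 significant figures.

F = 0.887

Trapezoidal AUC_0→9 (IV):
  [0→1.5]: (50.12+33.68)/2 × 1.5 = 62.85
  [1.5→3]: (33.68+22.63)/2 × 1.5 = 42.2325
  [3→9]: (22.63+4.62)/2 × 6 = 81.75
  Sum = 186.8325 µg/mL·hr
IV tail: 4.62/0.265 = 17.434; AUC_iv,0→∞ = 186.8325 + 17.434 = 204.2665 µg/mL·hr
Trapezoidal AUC_0→5.5 (intranasal spray):
  [0→3]: (0.00+30.29)/2 × 3 = 45.435
  [3→3.5]: (30.29+28.43)/2 × 0.5 = 14.68
  [3.5→4.5]: (28.43+23.92)/2 × 1 = 26.175
  [4.5→5.5]: (23.92+19.39)/2 × 1 = 21.655
  Sum = 107.945 µg/mL·hr
intranasal spray tail: 19.39/0.265 = 73.170; AUC_ev,0→∞ = 107.945 + 73.170 = 181.115 µg/mL·hr
F = (AUC_ev/D_ev)/(AUC_iv/D_iv) = (181.115/20)/(204.2665/20) = 9.05575/10.213325 = 0.8867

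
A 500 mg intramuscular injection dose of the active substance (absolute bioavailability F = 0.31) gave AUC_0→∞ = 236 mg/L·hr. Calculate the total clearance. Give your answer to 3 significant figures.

CL = 0.657 L/hr

CL = F × Dose / AUC_0→∞
   = 0.31 × 500 / 236 = 0.65678 L/hr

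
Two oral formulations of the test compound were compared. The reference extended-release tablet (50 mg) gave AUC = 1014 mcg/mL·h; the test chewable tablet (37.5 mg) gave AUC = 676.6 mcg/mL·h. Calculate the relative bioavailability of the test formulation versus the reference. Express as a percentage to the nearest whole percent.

F_rel = 89%

F_rel = (AUC_test/D_test) / (AUC_ref/D_ref)
      = (676.6/37.5) / (1014/50)
      = 18.0427 / 20.28 = 0.8897 = 88.97%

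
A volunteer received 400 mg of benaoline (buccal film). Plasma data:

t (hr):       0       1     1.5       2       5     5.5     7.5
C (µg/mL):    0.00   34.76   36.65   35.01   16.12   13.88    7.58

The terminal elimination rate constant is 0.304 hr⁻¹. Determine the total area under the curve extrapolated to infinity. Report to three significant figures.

Trapezoidal AUC_0→7.5:
  [0→1]: (0.00+34.76)/2 × 1 = 17.38
  [1→1.5]: (34.76+36.65)/2 × 0.5 = 17.8525
  [1.5→2]: (36.65+35.01)/2 × 0.5 = 17.915
  [2→5]: (35.01+16.12)/2 × 3 = 76.695
  [5→5.5]: (16.12+13.88)/2 × 0.5 = 7.5
  [5.5→7.5]: (13.88+7.58)/2 × 2 = 21.46
  Sum = 158.8025 µg/mL·hr
Extrapolated tail: C_last / k_e = 7.58 / 0.304 = 24.934
AUC_0→∞ = 158.8025 + 24.934 = 183.7365 µg/mL·hr

AUC = 184 µg/mL·hr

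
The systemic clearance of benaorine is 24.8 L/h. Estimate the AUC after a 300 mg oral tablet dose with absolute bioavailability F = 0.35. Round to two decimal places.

AUC = 4.23 mg/L·h

AUC_0→∞ = F × Dose / CL
        = 0.35 × 300 / 24.8 = 4.23387 mg/L·h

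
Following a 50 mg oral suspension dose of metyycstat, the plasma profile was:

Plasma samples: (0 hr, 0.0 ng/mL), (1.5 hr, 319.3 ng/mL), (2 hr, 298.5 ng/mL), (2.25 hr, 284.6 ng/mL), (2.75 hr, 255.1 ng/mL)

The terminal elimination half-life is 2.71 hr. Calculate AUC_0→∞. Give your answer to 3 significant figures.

AUC = 1600 ng/mL·hr

Trapezoidal AUC_0→2.75:
  [0→1.5]: (0.0+319.3)/2 × 1.5 = 239.475
  [1.5→2]: (319.3+298.5)/2 × 0.5 = 154.45
  [2→2.25]: (298.5+284.6)/2 × 0.25 = 72.8875
  [2.25→2.75]: (284.6+255.1)/2 × 0.5 = 134.925
  Sum = 601.7375 ng/mL·hr
k_e = ln2 / t½ = 0.693147 / 2.71 = 0.2558 hr^-1
Extrapolated tail: C_last / k_e = 255.1 / 0.2558 = 997.263
AUC_0→∞ = 601.7375 + 997.263 = 1599.0005 ng/mL·hr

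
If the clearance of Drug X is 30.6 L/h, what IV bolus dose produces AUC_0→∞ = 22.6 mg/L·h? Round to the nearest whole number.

Dose = 692 mg

Dose_iv = CL × AUC_0→∞
     = 30.6 × 22.6 = 691.56 mg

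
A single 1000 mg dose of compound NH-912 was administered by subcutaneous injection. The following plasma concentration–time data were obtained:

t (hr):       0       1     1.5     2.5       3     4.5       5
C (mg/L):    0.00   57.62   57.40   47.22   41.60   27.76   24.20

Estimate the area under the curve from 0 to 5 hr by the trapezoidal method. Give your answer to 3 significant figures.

Trapezoidal AUC_0→5:
  [0→1]: (0.00+57.62)/2 × 1 = 28.81
  [1→1.5]: (57.62+57.40)/2 × 0.5 = 28.755
  [1.5→2.5]: (57.40+47.22)/2 × 1 = 52.31
  [2.5→3]: (47.22+41.60)/2 × 0.5 = 22.205
  [3→4.5]: (41.60+27.76)/2 × 1.5 = 52.02
  [4.5→5]: (27.76+24.20)/2 × 0.5 = 12.99
  Sum = 197.09 mg/L·hr

AUC = 197 mg/L·hr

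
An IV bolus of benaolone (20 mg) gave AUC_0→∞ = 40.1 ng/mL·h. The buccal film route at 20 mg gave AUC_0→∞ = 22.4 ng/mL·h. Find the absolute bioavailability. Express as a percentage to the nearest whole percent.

F = 56%

F = (AUC_ev / D_ev) / (AUC_iv / D_iv)
  = (22.4/20) / (40.1/20)
  = 1.12 / 2.005 = 0.5586
  = 55.86%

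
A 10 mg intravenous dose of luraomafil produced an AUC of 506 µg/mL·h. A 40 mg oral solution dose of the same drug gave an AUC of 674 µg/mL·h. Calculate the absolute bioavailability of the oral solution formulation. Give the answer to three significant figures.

F = (AUC_ev / D_ev) / (AUC_iv / D_iv)
  = (674/40) / (506/10)
  = 16.85 / 50.6 = 0.3330

F = 0.333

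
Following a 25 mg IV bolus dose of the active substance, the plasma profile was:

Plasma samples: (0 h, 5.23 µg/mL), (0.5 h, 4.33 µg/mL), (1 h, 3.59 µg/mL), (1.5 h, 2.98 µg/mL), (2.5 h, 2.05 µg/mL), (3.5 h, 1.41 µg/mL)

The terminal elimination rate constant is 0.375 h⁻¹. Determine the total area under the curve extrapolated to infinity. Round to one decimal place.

AUC = 14.0 µg/mL·h

Trapezoidal AUC_0→3.5:
  [0→0.5]: (5.23+4.33)/2 × 0.5 = 2.39
  [0.5→1]: (4.33+3.59)/2 × 0.5 = 1.98
  [1→1.5]: (3.59+2.98)/2 × 0.5 = 1.6425
  [1.5→2.5]: (2.98+2.05)/2 × 1 = 2.515
  [2.5→3.5]: (2.05+1.41)/2 × 1 = 1.73
  Sum = 10.2575 µg/mL·h
Extrapolated tail: C_last / k_e = 1.41 / 0.375 = 3.760
AUC_0→∞ = 10.2575 + 3.760 = 14.0175 µg/mL·h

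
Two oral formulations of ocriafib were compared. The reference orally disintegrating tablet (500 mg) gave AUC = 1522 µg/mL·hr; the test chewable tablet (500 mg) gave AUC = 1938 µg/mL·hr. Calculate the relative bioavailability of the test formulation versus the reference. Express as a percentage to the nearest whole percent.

F_rel = 127%

F_rel = (AUC_test/D_test) / (AUC_ref/D_ref)
      = (1938/500) / (1522/500)
      = 3.876 / 3.044 = 1.2733 = 127.33%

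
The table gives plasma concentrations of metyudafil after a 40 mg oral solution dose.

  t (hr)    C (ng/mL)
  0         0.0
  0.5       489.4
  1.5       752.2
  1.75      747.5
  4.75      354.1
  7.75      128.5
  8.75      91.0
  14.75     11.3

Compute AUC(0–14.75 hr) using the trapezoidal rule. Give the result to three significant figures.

Trapezoidal AUC_0→14.75:
  [0→0.5]: (0.0+489.4)/2 × 0.5 = 122.35
  [0.5→1.5]: (489.4+752.2)/2 × 1 = 620.8
  [1.5→1.75]: (752.2+747.5)/2 × 0.25 = 187.4625
  [1.75→4.75]: (747.5+354.1)/2 × 3 = 1652.4
  [4.75→7.75]: (354.1+128.5)/2 × 3 = 723.9
  [7.75→8.75]: (128.5+91.0)/2 × 1 = 109.75
  [8.75→14.75]: (91.0+11.3)/2 × 6 = 306.9
  Sum = 3723.5625 ng/mL·hr

AUC = 3720 ng/mL·hr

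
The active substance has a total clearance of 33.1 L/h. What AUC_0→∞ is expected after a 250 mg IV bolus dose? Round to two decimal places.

AUC = 7.55 mg/L·h

AUC_0→∞ = Dose_iv / CL
        = 250 / 33.1 = 7.55287 mg/L·h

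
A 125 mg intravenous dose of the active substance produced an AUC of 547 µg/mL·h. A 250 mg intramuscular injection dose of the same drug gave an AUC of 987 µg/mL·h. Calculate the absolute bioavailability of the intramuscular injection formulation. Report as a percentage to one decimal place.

F = 90.2%

F = (AUC_ev / D_ev) / (AUC_iv / D_iv)
  = (987/250) / (547/125)
  = 3.948 / 4.376 = 0.9022
  = 90.22%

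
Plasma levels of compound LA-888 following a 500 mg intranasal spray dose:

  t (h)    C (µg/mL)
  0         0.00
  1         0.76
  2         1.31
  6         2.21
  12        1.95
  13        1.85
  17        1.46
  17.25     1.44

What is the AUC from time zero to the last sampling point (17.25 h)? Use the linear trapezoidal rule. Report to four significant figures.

Trapezoidal AUC_0→17.25:
  [0→1]: (0.00+0.76)/2 × 1 = 0.38
  [1→2]: (0.76+1.31)/2 × 1 = 1.035
  [2→6]: (1.31+2.21)/2 × 4 = 7.04
  [6→12]: (2.21+1.95)/2 × 6 = 12.48
  [12→13]: (1.95+1.85)/2 × 1 = 1.9
  [13→17]: (1.85+1.46)/2 × 4 = 6.62
  [17→17.25]: (1.46+1.44)/2 × 0.25 = 0.3625
  Sum = 29.8175 µg/mL·h

AUC = 29.82 µg/mL·h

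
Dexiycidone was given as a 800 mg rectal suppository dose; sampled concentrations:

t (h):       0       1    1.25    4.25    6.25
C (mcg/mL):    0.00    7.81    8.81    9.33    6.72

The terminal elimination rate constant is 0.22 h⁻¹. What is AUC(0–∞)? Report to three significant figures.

AUC = 79.8 mcg/mL·h

Trapezoidal AUC_0→6.25:
  [0→1]: (0.00+7.81)/2 × 1 = 3.905
  [1→1.25]: (7.81+8.81)/2 × 0.25 = 2.0775
  [1.25→4.25]: (8.81+9.33)/2 × 3 = 27.21
  [4.25→6.25]: (9.33+6.72)/2 × 2 = 16.05
  Sum = 49.2425 mcg/mL·h
Extrapolated tail: C_last / k_e = 6.72 / 0.22 = 30.545
AUC_0→∞ = 49.2425 + 30.545 = 79.7875 mcg/mL·h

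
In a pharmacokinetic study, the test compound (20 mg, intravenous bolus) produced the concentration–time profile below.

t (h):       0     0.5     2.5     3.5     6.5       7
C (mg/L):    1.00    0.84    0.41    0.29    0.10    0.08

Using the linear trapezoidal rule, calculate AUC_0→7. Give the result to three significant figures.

AUC = 2.69 mg/L·h

Trapezoidal AUC_0→7:
  [0→0.5]: (1.00+0.84)/2 × 0.5 = 0.46
  [0.5→2.5]: (0.84+0.41)/2 × 2 = 1.25
  [2.5→3.5]: (0.41+0.29)/2 × 1 = 0.35
  [3.5→6.5]: (0.29+0.10)/2 × 3 = 0.585
  [6.5→7]: (0.10+0.08)/2 × 0.5 = 0.045
  Sum = 2.69 mg/L·h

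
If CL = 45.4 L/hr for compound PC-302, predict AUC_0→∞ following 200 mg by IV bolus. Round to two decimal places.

AUC_0→∞ = Dose_iv / CL
        = 200 / 45.4 = 4.40529 mg/L·hr

AUC = 4.41 mg/L·hr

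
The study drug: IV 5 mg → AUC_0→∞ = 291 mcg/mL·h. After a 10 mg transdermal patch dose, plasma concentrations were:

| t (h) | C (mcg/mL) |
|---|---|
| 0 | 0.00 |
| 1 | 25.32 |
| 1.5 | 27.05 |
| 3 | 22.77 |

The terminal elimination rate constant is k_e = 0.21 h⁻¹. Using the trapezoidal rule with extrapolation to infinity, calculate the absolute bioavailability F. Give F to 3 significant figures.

Trapezoidal AUC_0→3 (transdermal patch):
  [0→1]: (0.00+25.32)/2 × 1 = 12.66
  [1→1.5]: (25.32+27.05)/2 × 0.5 = 13.0925
  [1.5→3]: (27.05+22.77)/2 × 1.5 = 37.365
  Sum = 63.1175 mcg/mL·h
Tail: C_last/k_e = 22.77/0.21 = 108.429
AUC_0→∞ (transdermal patch) = 63.1175 + 108.429 = 171.5465 mcg/mL·h
F = (AUC_ev/D_ev)/(AUC_iv/D_iv) = (171.5465/10)/(291/5) = 17.15465/58.2 = 0.2948

F = 0.295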